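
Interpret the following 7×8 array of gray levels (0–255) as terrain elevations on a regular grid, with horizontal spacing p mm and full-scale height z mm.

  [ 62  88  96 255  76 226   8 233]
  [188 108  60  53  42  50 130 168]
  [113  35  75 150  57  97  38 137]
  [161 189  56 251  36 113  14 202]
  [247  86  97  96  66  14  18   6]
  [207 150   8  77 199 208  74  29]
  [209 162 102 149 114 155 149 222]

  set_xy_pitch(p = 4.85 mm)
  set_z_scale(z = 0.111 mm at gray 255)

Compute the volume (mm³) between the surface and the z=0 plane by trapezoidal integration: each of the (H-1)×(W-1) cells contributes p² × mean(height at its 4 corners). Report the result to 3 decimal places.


height_mm = gray/255 × 0.111; cell vol = 4.85² × mean(4 corners)
unit = 4.85² × 0.111 / (4×255) = 0.0025598 mm³ per gray-sum
row 0: Σ corner-gray over 7 cells = 3035  → 7.7690
row 1: Σ corner-gray over 7 cells = 2396  → 6.1333
row 2: Σ corner-gray over 7 cells = 2835  → 7.2570
row 3: Σ corner-gray over 7 cells = 2688  → 6.8807
row 4: Σ corner-gray over 7 cells = 2675  → 6.8475
row 5: Σ corner-gray over 7 cells = 3761  → 9.6274
Σ rows: total corner-gray = 17390  → 44.5149 mm³

44.515


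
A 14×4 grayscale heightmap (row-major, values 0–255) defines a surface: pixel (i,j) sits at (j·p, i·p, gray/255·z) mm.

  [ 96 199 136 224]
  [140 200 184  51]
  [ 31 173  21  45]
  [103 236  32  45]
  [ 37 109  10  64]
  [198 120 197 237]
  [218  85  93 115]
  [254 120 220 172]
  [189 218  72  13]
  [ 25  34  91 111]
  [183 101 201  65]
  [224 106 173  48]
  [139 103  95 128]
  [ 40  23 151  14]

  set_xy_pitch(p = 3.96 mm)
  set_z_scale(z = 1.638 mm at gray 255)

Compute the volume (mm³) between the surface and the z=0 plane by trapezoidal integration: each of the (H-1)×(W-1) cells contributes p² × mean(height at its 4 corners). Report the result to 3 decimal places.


height_mm = gray/255 × 1.638; cell vol = 3.96² × mean(4 corners)
unit = 3.96² × 1.638 / (4×255) = 0.0251828 mm³ per gray-sum
row 0: Σ corner-gray over 3 cells = 1949  → 49.0813
row 1: Σ corner-gray over 3 cells = 1423  → 35.8351
row 2: Σ corner-gray over 3 cells = 1148  → 28.9099
row 3: Σ corner-gray over 3 cells = 1023  → 25.7620
row 4: Σ corner-gray over 3 cells = 1408  → 35.4574
row 5: Σ corner-gray over 3 cells = 1758  → 44.2714
row 6: Σ corner-gray over 3 cells = 1795  → 45.2031
row 7: Σ corner-gray over 3 cells = 1888  → 47.5451
row 8: Σ corner-gray over 3 cells = 1168  → 29.4135
row 9: Σ corner-gray over 3 cells = 1238  → 31.1763
row 10: Σ corner-gray over 3 cells = 1682  → 42.3575
row 11: Σ corner-gray over 3 cells = 1493  → 37.5979
row 12: Σ corner-gray over 3 cells = 1065  → 26.8197
Σ rows: total corner-gray = 19038  → 479.4302 mm³

479.430


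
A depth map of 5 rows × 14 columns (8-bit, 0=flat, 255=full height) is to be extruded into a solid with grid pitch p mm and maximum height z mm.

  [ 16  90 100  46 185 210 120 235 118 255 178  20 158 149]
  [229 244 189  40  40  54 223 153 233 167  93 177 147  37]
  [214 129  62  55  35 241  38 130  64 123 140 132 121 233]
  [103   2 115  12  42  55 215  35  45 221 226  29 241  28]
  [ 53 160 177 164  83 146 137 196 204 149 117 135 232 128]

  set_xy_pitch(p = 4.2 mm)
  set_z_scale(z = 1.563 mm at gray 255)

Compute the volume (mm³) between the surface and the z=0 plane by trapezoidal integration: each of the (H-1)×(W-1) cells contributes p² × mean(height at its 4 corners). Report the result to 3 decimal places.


height_mm = gray/255 × 1.563; cell vol = 4.2² × mean(4 corners)
unit = 4.2² × 1.563 / (4×255) = 0.0270307 mm³ per gray-sum
row 0: Σ corner-gray over 13 cells = 7381  → 199.5136
row 1: Σ corner-gray over 13 cells = 6773  → 183.0790
row 2: Σ corner-gray over 13 cells = 5594  → 151.2098
row 3: Σ corner-gray over 13 cells = 6588  → 178.0783
Σ rows: total corner-gray = 26336  → 711.8807 mm³

711.881


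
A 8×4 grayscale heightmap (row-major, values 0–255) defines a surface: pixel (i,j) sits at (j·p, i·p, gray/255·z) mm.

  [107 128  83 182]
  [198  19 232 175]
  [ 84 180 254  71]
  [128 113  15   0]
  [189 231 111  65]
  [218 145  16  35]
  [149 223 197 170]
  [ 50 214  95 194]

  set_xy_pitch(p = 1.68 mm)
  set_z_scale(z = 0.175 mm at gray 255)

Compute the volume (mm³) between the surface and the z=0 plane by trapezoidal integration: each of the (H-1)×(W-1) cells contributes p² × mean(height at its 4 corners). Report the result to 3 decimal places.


5.560

height_mm = gray/255 × 0.175; cell vol = 1.68² × mean(4 corners)
unit = 1.68² × 0.175 / (4×255) = 0.000484235 mm³ per gray-sum
row 0: Σ corner-gray over 3 cells = 1586  → 0.7680
row 1: Σ corner-gray over 3 cells = 1898  → 0.9191
row 2: Σ corner-gray over 3 cells = 1407  → 0.6813
row 3: Σ corner-gray over 3 cells = 1322  → 0.6402
row 4: Σ corner-gray over 3 cells = 1513  → 0.7326
row 5: Σ corner-gray over 3 cells = 1734  → 0.8397
row 6: Σ corner-gray over 3 cells = 2021  → 0.9786
Σ rows: total corner-gray = 11481  → 5.5595 mm³


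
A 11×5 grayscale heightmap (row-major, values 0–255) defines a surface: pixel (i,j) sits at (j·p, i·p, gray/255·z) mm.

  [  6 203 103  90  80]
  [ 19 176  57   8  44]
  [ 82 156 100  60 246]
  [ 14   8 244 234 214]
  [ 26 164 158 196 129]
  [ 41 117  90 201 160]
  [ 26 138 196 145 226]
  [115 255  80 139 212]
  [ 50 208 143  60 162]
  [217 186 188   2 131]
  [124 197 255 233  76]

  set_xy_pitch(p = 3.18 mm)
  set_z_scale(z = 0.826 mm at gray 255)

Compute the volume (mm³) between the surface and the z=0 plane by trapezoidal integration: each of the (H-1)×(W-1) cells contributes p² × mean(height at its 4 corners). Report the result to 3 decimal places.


height_mm = gray/255 × 0.826; cell vol = 3.18² × mean(4 corners)
unit = 3.18² × 0.826 / (4×255) = 0.00818906 mm³ per gray-sum
row 0: Σ corner-gray over 4 cells = 1423  → 11.6530
row 1: Σ corner-gray over 4 cells = 1505  → 12.3245
row 2: Σ corner-gray over 4 cells = 2160  → 17.6884
row 3: Σ corner-gray over 4 cells = 2391  → 19.5800
row 4: Σ corner-gray over 4 cells = 2208  → 18.0814
row 5: Σ corner-gray over 4 cells = 2227  → 18.2370
row 6: Σ corner-gray over 4 cells = 2485  → 20.3498
row 7: Σ corner-gray over 4 cells = 2309  → 18.9085
row 8: Σ corner-gray over 4 cells = 2134  → 17.4755
row 9: Σ corner-gray over 4 cells = 2670  → 21.8648
Σ rows: total corner-gray = 21512  → 176.1631 mm³

176.163


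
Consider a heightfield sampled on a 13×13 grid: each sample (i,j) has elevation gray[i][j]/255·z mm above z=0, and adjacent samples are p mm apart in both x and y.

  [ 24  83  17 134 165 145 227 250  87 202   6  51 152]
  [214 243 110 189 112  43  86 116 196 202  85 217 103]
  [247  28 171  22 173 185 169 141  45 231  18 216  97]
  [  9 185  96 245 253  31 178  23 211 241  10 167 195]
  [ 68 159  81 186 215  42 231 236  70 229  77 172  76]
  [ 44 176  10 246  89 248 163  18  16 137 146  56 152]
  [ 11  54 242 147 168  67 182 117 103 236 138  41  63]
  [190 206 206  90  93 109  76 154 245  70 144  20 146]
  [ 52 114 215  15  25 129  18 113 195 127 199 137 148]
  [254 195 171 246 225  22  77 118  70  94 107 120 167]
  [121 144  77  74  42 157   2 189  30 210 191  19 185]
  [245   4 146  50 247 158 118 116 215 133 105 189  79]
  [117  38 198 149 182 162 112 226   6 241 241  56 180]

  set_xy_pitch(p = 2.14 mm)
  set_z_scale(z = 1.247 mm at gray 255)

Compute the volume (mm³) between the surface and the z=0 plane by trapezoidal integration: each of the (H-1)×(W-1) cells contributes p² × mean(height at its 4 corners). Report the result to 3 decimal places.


424.102

height_mm = gray/255 × 1.247; cell vol = 2.14² × mean(4 corners)
unit = 2.14² × 1.247 / (4×255) = 0.00559879 mm³ per gray-sum
row 0: Σ corner-gray over 12 cells = 6425  → 35.9722
row 1: Σ corner-gray over 12 cells = 6657  → 37.2711
row 2: Σ corner-gray over 12 cells = 6626  → 37.0976
row 3: Σ corner-gray over 12 cells = 7024  → 39.3259
row 4: Σ corner-gray over 12 cells = 6346  → 35.5299
row 5: Σ corner-gray over 12 cells = 5870  → 32.8649
row 6: Σ corner-gray over 12 cells = 6226  → 34.8580
row 7: Σ corner-gray over 12 cells = 5936  → 33.2344
row 8: Σ corner-gray over 12 cells = 6085  → 34.0686
row 9: Σ corner-gray over 12 cells = 5887  → 32.9601
row 10: Σ corner-gray over 12 cells = 5862  → 32.8201
row 11: Σ corner-gray over 12 cells = 6805  → 38.0997
Σ rows: total corner-gray = 75749  → 424.1024 mm³


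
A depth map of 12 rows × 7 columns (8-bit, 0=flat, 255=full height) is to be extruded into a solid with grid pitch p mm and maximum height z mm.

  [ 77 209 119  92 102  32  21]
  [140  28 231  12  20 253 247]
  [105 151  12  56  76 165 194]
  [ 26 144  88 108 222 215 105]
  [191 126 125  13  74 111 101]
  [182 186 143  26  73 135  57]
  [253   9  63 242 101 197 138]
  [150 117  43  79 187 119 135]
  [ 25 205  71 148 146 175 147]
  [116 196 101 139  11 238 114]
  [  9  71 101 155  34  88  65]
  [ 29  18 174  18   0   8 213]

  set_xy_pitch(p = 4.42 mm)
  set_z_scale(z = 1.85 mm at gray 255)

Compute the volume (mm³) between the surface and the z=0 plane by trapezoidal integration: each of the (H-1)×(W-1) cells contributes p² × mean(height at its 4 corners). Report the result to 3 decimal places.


height_mm = gray/255 × 1.85; cell vol = 4.42² × mean(4 corners)
unit = 4.42² × 1.85 / (4×255) = 0.0354337 mm³ per gray-sum
row 0: Σ corner-gray over 6 cells = 2681  → 94.9977
row 1: Σ corner-gray over 6 cells = 2694  → 95.4583
row 2: Σ corner-gray over 6 cells = 2904  → 102.8994
row 3: Σ corner-gray over 6 cells = 2875  → 101.8718
row 4: Σ corner-gray over 6 cells = 2555  → 90.5330
row 5: Σ corner-gray over 6 cells = 2980  → 105.5923
row 6: Σ corner-gray over 6 cells = 2990  → 105.9467
row 7: Σ corner-gray over 6 cells = 3037  → 107.6120
row 8: Σ corner-gray over 6 cells = 3262  → 115.5846
row 9: Σ corner-gray over 6 cells = 2572  → 91.1354
row 10: Σ corner-gray over 6 cells = 1650  → 58.4656
Σ rows: total corner-gray = 30200  → 1070.0967 mm³

1070.097


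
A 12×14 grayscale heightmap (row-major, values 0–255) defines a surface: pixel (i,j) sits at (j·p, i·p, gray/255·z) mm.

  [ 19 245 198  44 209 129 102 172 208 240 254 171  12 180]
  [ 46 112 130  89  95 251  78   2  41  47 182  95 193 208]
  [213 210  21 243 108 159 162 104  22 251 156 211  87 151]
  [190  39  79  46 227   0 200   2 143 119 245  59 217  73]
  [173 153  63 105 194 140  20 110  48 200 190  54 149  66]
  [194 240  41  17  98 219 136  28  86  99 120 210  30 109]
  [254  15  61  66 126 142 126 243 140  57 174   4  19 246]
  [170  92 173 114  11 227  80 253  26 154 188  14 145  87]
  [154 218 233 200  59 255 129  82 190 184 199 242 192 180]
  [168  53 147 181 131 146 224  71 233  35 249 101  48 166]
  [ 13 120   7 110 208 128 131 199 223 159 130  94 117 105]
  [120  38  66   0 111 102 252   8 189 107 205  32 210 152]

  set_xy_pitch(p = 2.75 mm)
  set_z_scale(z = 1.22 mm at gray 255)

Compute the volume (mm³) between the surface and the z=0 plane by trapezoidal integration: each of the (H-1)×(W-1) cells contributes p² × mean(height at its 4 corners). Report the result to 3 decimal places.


669.563

height_mm = gray/255 × 1.22; cell vol = 2.75² × mean(4 corners)
unit = 2.75² × 1.22 / (4×255) = 0.00904534 mm³ per gray-sum
row 0: Σ corner-gray over 13 cells = 7051  → 63.7787
row 1: Σ corner-gray over 13 cells = 6716  → 60.7485
row 2: Σ corner-gray over 13 cells = 6847  → 61.9335
row 3: Σ corner-gray over 13 cells = 6106  → 55.2309
row 4: Σ corner-gray over 13 cells = 6042  → 54.6520
row 5: Σ corner-gray over 13 cells = 5797  → 52.4359
row 6: Σ corner-gray over 13 cells = 6057  → 54.7876
row 7: Σ corner-gray over 13 cells = 7911  → 71.5577
row 8: Σ corner-gray over 13 cells = 8272  → 74.8231
row 9: Σ corner-gray over 13 cells = 6942  → 62.7928
row 10: Σ corner-gray over 13 cells = 6282  → 56.8228
Σ rows: total corner-gray = 74023  → 669.5634 mm³


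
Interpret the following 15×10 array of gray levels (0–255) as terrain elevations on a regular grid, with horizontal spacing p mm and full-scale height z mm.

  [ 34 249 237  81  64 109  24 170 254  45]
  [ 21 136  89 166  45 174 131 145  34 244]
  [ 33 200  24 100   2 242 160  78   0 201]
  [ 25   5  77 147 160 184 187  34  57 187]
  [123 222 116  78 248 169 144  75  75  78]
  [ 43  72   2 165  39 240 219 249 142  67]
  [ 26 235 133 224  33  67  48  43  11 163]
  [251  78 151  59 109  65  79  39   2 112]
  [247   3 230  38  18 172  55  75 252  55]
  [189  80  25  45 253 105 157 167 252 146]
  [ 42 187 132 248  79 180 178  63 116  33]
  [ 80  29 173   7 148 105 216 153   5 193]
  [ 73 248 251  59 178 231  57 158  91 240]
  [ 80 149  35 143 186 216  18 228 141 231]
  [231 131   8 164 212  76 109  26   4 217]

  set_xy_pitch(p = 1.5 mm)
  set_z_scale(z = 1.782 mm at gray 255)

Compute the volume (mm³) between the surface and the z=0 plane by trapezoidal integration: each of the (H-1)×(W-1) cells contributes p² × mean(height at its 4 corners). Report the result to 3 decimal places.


height_mm = gray/255 × 1.782; cell vol = 1.5² × mean(4 corners)
unit = 1.5² × 1.782 / (4×255) = 0.00393088 mm³ per gray-sum
row 0: Σ corner-gray over 9 cells = 4560  → 17.9248
row 1: Σ corner-gray over 9 cells = 3951  → 15.5309
row 2: Σ corner-gray over 9 cells = 3760  → 14.7801
row 3: Σ corner-gray over 9 cells = 4369  → 17.1740
row 4: Σ corner-gray over 9 cells = 4821  → 18.9508
row 5: Σ corner-gray over 9 cells = 4143  → 16.2856
row 6: Σ corner-gray over 9 cells = 3304  → 12.9876
row 7: Σ corner-gray over 9 cells = 3515  → 13.8171
row 8: Σ corner-gray over 9 cells = 4491  → 17.6536
row 9: Σ corner-gray over 9 cells = 4944  → 19.4343
row 10: Σ corner-gray over 9 cells = 4386  → 17.2408
row 11: Σ corner-gray over 9 cells = 4804  → 18.8840
row 12: Σ corner-gray over 9 cells = 5402  → 21.2346
row 13: Σ corner-gray over 9 cells = 4451  → 17.4964
Σ rows: total corner-gray = 60901  → 239.3947 mm³

239.395


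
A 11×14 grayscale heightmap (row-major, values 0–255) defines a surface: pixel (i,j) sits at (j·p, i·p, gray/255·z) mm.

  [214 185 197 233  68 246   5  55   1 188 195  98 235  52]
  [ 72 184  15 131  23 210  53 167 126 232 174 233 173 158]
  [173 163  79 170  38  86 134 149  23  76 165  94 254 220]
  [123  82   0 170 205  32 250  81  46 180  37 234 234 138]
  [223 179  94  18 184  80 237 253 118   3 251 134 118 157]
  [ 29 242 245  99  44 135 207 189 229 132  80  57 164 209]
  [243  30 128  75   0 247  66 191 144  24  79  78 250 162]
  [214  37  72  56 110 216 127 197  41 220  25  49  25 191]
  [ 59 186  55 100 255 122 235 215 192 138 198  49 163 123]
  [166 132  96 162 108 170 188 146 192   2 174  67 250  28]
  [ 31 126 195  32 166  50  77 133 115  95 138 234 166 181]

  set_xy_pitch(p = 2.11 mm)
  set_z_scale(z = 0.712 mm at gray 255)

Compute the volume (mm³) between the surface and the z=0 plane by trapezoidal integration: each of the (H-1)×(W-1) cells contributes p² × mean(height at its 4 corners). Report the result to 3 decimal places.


215.764

height_mm = gray/255 × 0.712; cell vol = 2.11² × mean(4 corners)
unit = 2.11² × 0.712 / (4×255) = 0.00310774 mm³ per gray-sum
row 0: Σ corner-gray over 13 cells = 7350  → 22.8419
row 1: Σ corner-gray over 13 cells = 6927  → 21.5273
row 2: Σ corner-gray over 13 cells = 6618  → 20.5670
row 3: Σ corner-gray over 13 cells = 7081  → 22.0059
row 4: Σ corner-gray over 13 cells = 7602  → 23.6250
row 5: Σ corner-gray over 13 cells = 6913  → 21.4838
row 6: Σ corner-gray over 13 cells = 5784  → 17.9752
row 7: Σ corner-gray over 13 cells = 6753  → 20.9866
row 8: Σ corner-gray over 13 cells = 7566  → 23.5132
row 9: Σ corner-gray over 13 cells = 6834  → 21.2383
Σ rows: total corner-gray = 69428  → 215.7642 mm³


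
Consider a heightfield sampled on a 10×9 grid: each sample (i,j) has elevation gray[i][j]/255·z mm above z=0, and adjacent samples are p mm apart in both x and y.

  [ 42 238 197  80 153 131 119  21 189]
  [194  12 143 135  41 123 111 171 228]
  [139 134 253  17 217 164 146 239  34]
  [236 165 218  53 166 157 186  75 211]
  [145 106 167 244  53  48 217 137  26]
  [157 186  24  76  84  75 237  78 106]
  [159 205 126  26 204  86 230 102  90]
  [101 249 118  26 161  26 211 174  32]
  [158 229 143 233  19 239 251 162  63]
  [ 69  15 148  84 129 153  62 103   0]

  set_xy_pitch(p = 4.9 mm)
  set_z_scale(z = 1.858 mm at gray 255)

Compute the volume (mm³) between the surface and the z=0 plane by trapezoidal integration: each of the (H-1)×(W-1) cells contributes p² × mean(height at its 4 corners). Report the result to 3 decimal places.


height_mm = gray/255 × 1.858; cell vol = 4.9² × mean(4 corners)
unit = 4.9² × 1.858 / (4×255) = 0.0437359 mm³ per gray-sum
row 0: Σ corner-gray over 8 cells = 4003  → 175.0747
row 1: Σ corner-gray over 8 cells = 4407  → 192.7439
row 2: Σ corner-gray over 8 cells = 5000  → 218.6793
row 3: Σ corner-gray over 8 cells = 4602  → 201.2724
row 4: Σ corner-gray over 8 cells = 3898  → 170.4824
row 5: Σ corner-gray over 8 cells = 3990  → 174.5061
row 6: Σ corner-gray over 8 cells = 4270  → 186.7521
row 7: Σ corner-gray over 8 cells = 4836  → 211.5066
row 8: Σ corner-gray over 8 cells = 4230  → 185.0027
Σ rows: total corner-gray = 39236  → 1716.0203 mm³

1716.020


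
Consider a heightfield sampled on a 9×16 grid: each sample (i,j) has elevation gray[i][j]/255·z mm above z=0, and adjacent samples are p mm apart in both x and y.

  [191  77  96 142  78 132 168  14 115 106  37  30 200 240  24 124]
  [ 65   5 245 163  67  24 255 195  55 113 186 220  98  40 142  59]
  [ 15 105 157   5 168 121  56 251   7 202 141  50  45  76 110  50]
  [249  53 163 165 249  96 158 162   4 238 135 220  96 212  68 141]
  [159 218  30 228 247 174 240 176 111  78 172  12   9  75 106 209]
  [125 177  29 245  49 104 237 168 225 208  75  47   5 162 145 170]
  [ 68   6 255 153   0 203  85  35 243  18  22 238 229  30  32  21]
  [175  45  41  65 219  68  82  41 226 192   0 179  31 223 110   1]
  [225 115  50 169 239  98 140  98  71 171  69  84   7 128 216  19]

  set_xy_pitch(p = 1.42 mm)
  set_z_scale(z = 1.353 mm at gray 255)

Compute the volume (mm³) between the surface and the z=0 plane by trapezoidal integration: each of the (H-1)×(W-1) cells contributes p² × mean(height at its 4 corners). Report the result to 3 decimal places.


156.141

height_mm = gray/255 × 1.353; cell vol = 1.42² × mean(4 corners)
unit = 1.42² × 1.353 / (4×255) = 0.0026747 mm³ per gray-sum
row 0: Σ corner-gray over 15 cells = 6973  → 18.6507
row 1: Σ corner-gray over 15 cells = 6793  → 18.1692
row 2: Σ corner-gray over 15 cells = 7481  → 20.0094
row 3: Σ corner-gray over 15 cells = 8548  → 22.8633
row 4: Σ corner-gray over 15 cells = 8167  → 21.8442
row 5: Σ corner-gray over 15 cells = 7234  → 19.3487
row 6: Σ corner-gray over 15 cells = 6407  → 17.1368
row 7: Σ corner-gray over 15 cells = 6774  → 18.1184
Σ rows: total corner-gray = 58377  → 156.1407 mm³


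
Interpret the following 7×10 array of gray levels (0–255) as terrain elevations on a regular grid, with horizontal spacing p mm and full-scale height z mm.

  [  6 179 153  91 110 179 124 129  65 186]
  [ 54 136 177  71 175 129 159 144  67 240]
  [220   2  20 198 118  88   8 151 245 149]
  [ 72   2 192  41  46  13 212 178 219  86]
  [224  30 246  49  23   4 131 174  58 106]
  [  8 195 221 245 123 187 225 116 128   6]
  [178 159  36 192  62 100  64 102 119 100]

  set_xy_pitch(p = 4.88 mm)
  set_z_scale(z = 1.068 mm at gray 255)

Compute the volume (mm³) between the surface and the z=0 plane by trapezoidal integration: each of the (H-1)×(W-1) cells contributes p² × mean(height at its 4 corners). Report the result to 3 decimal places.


height_mm = gray/255 × 1.068; cell vol = 4.88² × mean(4 corners)
unit = 4.88² × 1.068 / (4×255) = 0.0249351 mm³ per gray-sum
row 0: Σ corner-gray over 9 cells = 4662  → 116.2473
row 1: Σ corner-gray over 9 cells = 4439  → 110.6868
row 2: Σ corner-gray over 9 cells = 3993  → 99.5658
row 3: Σ corner-gray over 9 cells = 3724  → 92.8582
row 4: Σ corner-gray over 9 cells = 4654  → 116.0479
row 5: Σ corner-gray over 9 cells = 4840  → 120.6858
Σ rows: total corner-gray = 26312  → 656.0918 mm³

656.092


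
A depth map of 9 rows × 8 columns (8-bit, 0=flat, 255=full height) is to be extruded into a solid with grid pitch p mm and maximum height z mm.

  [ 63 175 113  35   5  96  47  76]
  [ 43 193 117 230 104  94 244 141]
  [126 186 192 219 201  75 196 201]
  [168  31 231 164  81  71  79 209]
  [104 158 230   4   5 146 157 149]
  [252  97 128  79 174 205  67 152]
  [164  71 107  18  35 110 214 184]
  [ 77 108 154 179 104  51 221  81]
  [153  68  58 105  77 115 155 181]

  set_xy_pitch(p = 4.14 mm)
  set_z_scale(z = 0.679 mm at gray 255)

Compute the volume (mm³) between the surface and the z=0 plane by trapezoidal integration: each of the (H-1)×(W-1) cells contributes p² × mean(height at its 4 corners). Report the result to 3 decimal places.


height_mm = gray/255 × 0.679; cell vol = 4.14² × mean(4 corners)
unit = 4.14² × 0.679 / (4×255) = 0.0114096 mm³ per gray-sum
row 0: Σ corner-gray over 7 cells = 3229  → 36.8416
row 1: Σ corner-gray over 7 cells = 4613  → 52.6325
row 2: Σ corner-gray over 7 cells = 4156  → 47.4183
row 3: Σ corner-gray over 7 cells = 3344  → 38.1537
row 4: Σ corner-gray over 7 cells = 3557  → 40.5839
row 5: Σ corner-gray over 7 cells = 3362  → 38.3591
row 6: Σ corner-gray over 7 cells = 3250  → 37.0812
row 7: Σ corner-gray over 7 cells = 3282  → 37.4463
Σ rows: total corner-gray = 28793  → 328.5165 mm³

328.517


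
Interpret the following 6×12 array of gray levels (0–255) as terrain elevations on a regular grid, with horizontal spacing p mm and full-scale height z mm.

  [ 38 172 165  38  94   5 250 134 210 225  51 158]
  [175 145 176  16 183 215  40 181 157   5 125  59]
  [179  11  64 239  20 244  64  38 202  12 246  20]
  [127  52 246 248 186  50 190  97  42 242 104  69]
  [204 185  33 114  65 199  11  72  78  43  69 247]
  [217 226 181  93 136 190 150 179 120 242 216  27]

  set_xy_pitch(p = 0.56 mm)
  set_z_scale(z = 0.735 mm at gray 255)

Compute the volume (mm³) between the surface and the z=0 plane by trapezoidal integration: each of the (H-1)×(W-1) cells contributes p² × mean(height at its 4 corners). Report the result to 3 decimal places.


height_mm = gray/255 × 0.735; cell vol = 0.56² × mean(4 corners)
unit = 0.56² × 0.735 / (4×255) = 0.000225976 mm³ per gray-sum
row 0: Σ corner-gray over 11 cells = 5604  → 1.2664
row 1: Σ corner-gray over 11 cells = 5199  → 1.1749
row 2: Σ corner-gray over 11 cells = 5589  → 1.2630
row 3: Σ corner-gray over 11 cells = 5299  → 1.1974
row 4: Σ corner-gray over 11 cells = 5899  → 1.3330
Σ rows: total corner-gray = 27590  → 6.2347 mm³

6.235


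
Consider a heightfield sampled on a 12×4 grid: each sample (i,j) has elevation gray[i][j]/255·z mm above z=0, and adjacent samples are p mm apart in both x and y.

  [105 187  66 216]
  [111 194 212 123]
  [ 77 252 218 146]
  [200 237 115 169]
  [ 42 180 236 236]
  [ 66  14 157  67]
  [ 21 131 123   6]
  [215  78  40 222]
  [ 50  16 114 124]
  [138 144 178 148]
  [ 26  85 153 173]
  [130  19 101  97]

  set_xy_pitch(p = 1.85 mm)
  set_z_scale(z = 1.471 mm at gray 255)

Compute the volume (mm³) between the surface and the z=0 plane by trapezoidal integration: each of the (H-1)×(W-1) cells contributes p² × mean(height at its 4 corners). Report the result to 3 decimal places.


86.485

height_mm = gray/255 × 1.471; cell vol = 1.85² × mean(4 corners)
unit = 1.85² × 1.471 / (4×255) = 0.00493578 mm³ per gray-sum
row 0: Σ corner-gray over 3 cells = 1873  → 9.2447
row 1: Σ corner-gray over 3 cells = 2209  → 10.9031
row 2: Σ corner-gray over 3 cells = 2236  → 11.0364
row 3: Σ corner-gray over 3 cells = 2183  → 10.7748
row 4: Σ corner-gray over 3 cells = 1585  → 7.8232
row 5: Σ corner-gray over 3 cells = 1010  → 4.9851
row 6: Σ corner-gray over 3 cells = 1208  → 5.9624
row 7: Σ corner-gray over 3 cells = 1107  → 5.4639
row 8: Σ corner-gray over 3 cells = 1364  → 6.7324
row 9: Σ corner-gray over 3 cells = 1605  → 7.9219
row 10: Σ corner-gray over 3 cells = 1142  → 5.6367
Σ rows: total corner-gray = 17522  → 86.4848 mm³


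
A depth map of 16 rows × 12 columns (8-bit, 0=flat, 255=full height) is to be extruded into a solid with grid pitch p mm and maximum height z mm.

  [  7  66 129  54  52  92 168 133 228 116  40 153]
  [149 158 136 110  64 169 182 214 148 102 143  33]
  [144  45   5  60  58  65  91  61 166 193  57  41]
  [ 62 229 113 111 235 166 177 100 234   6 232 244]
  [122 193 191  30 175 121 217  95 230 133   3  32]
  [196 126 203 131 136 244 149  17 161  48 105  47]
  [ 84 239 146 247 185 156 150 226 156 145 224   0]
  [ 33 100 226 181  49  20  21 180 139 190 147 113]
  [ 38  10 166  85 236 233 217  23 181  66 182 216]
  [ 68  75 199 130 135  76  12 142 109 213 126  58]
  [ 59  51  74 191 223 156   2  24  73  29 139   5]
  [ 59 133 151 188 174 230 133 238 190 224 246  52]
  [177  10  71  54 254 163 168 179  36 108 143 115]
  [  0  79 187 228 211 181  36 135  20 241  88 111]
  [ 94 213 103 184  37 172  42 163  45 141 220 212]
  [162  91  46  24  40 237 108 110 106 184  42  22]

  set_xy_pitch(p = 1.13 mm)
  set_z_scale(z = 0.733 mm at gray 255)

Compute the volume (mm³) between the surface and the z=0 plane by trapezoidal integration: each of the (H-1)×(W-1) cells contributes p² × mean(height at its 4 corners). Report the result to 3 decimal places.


78.779

height_mm = gray/255 × 0.733; cell vol = 1.13² × mean(4 corners)
unit = 1.13² × 0.733 / (4×255) = 0.000917615 mm³ per gray-sum
row 0: Σ corner-gray over 11 cells = 5350  → 4.9092
row 1: Σ corner-gray over 11 cells = 4821  → 4.4238
row 2: Σ corner-gray over 11 cells = 5299  → 4.8624
row 3: Σ corner-gray over 11 cells = 6442  → 5.9113
row 4: Σ corner-gray over 11 cells = 5813  → 5.3341
row 5: Σ corner-gray over 11 cells = 6715  → 6.1618
row 6: Σ corner-gray over 11 cells = 6484  → 5.9498
row 7: Σ corner-gray over 11 cells = 5704  → 5.2341
row 8: Σ corner-gray over 11 cells = 5612  → 5.1497
row 9: Σ corner-gray over 11 cells = 4548  → 4.1733
row 10: Σ corner-gray over 11 cells = 5913  → 5.4259
row 11: Σ corner-gray over 11 cells = 6589  → 6.0462
row 12: Σ corner-gray over 11 cells = 5587  → 5.1267
row 13: Σ corner-gray over 11 cells = 5869  → 5.3855
row 14: Σ corner-gray over 11 cells = 5106  → 4.6853
Σ rows: total corner-gray = 85852  → 78.7791 mm³


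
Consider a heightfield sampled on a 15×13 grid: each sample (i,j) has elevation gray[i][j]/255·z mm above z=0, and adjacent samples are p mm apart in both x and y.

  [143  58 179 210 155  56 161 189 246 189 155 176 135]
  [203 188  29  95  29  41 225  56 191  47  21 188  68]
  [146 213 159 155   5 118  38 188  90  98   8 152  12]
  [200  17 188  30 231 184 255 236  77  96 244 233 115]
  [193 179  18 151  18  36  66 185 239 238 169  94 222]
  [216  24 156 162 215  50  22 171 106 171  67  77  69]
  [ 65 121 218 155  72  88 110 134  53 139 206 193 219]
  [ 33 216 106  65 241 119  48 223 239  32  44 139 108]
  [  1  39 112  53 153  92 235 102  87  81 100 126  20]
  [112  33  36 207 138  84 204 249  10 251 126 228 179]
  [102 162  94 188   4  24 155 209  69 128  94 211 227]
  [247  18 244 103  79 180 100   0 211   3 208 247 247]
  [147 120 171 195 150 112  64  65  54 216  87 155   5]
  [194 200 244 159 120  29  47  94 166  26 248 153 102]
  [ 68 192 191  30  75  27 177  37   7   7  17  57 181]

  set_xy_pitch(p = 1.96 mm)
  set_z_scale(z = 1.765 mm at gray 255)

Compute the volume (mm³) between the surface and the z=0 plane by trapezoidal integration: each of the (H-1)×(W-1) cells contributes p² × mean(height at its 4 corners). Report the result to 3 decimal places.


height_mm = gray/255 × 1.765; cell vol = 1.96² × mean(4 corners)
unit = 1.96² × 1.765 / (4×255) = 0.00664747 mm³ per gray-sum
row 0: Σ corner-gray over 12 cells = 6317  → 41.9921
row 1: Σ corner-gray over 12 cells = 5097  → 33.8822
row 2: Σ corner-gray over 12 cells = 6503  → 43.2285
row 3: Σ corner-gray over 12 cells = 7098  → 47.1838
row 4: Σ corner-gray over 12 cells = 5928  → 39.4062
row 5: Σ corner-gray over 12 cells = 5989  → 39.8117
row 6: Σ corner-gray over 12 cells = 6347  → 42.1915
row 7: Σ corner-gray over 12 cells = 5466  → 36.3351
row 8: Σ corner-gray over 12 cells = 5804  → 38.5819
row 9: Σ corner-gray over 12 cells = 6428  → 42.7300
row 10: Σ corner-gray over 12 cells = 6285  → 41.7794
row 11: Σ corner-gray over 12 cells = 6210  → 41.2808
row 12: Σ corner-gray over 12 cells = 6198  → 41.2010
row 13: Σ corner-gray over 12 cells = 5151  → 34.2411
Σ rows: total corner-gray = 84821  → 563.8454 mm³

563.845


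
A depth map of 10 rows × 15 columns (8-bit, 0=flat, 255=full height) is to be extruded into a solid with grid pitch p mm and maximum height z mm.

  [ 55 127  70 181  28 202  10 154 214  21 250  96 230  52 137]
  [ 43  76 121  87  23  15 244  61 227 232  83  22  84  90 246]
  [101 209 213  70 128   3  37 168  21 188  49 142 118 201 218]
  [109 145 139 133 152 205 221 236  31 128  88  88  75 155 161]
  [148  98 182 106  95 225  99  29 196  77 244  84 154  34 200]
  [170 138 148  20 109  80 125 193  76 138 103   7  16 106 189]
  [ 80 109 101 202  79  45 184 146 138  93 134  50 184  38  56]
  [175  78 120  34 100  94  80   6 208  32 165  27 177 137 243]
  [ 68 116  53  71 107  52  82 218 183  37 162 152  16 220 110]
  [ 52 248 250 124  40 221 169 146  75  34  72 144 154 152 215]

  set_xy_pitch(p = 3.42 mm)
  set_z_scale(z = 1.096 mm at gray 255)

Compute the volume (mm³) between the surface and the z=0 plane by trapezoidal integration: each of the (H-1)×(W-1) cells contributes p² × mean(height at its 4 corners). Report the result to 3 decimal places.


height_mm = gray/255 × 1.096; cell vol = 3.42² × mean(4 corners)
unit = 3.42² × 1.096 / (4×255) = 0.0125679 mm³ per gray-sum
row 0: Σ corner-gray over 14 cells = 6481  → 81.4525
row 1: Σ corner-gray over 14 cells = 6432  → 80.8367
row 2: Σ corner-gray over 14 cells = 7275  → 91.4314
row 3: Σ corner-gray over 14 cells = 7456  → 93.7062
row 4: Σ corner-gray over 14 cells = 6471  → 81.3269
row 5: Σ corner-gray over 14 cells = 6019  → 75.6462
row 6: Σ corner-gray over 14 cells = 6076  → 76.3625
row 7: Σ corner-gray over 14 cells = 6050  → 76.0358
row 8: Σ corner-gray over 14 cells = 7041  → 88.4906
Σ rows: total corner-gray = 59301  → 745.2888 mm³

745.289


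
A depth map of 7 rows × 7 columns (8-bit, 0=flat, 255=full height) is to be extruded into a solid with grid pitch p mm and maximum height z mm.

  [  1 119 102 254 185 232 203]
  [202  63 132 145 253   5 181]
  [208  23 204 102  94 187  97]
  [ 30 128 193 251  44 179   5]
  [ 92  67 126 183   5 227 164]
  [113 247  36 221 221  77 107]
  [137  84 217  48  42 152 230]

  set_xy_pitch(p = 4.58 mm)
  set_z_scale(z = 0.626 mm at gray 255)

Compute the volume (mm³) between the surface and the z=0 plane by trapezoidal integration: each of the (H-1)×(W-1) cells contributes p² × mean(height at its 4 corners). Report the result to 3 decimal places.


height_mm = gray/255 × 0.626; cell vol = 4.58² × mean(4 corners)
unit = 4.58² × 0.626 / (4×255) = 0.0128738 mm³ per gray-sum
row 0: Σ corner-gray over 6 cells = 3567  → 45.9207
row 1: Σ corner-gray over 6 cells = 3104  → 39.9601
row 2: Σ corner-gray over 6 cells = 3150  → 40.5523
row 3: Σ corner-gray over 6 cells = 3097  → 39.8700
row 4: Σ corner-gray over 6 cells = 3296  → 42.4319
row 5: Σ corner-gray over 6 cells = 3277  → 42.1873
Σ rows: total corner-gray = 19491  → 250.9223 mm³

250.922


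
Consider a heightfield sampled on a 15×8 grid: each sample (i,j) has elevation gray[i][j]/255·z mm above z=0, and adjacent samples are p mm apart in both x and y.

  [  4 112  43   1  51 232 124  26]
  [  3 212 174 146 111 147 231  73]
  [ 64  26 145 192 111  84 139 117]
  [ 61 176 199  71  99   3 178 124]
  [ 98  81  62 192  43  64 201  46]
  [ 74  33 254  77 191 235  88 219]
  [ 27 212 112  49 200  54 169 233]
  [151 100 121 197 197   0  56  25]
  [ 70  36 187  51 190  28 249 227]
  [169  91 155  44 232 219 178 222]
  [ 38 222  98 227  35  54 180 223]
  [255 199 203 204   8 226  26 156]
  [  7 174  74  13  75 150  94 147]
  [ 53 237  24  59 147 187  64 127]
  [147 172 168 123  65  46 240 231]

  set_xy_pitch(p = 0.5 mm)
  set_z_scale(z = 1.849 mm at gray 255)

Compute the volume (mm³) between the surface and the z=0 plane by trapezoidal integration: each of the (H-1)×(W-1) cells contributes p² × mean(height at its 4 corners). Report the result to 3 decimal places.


height_mm = gray/255 × 1.849; cell vol = 0.5² × mean(4 corners)
unit = 0.5² × 1.849 / (4×255) = 0.000453186 mm³ per gray-sum
row 0: Σ corner-gray over 7 cells = 3274  → 1.4837
row 1: Σ corner-gray over 7 cells = 3693  → 1.6736
row 2: Σ corner-gray over 7 cells = 3212  → 1.4556
row 3: Σ corner-gray over 7 cells = 3067  → 1.3899
row 4: Σ corner-gray over 7 cells = 3479  → 1.5766
row 5: Σ corner-gray over 7 cells = 3901  → 1.7679
row 6: Σ corner-gray over 7 cells = 3370  → 1.5272
row 7: Σ corner-gray over 7 cells = 3297  → 1.4942
row 8: Σ corner-gray over 7 cells = 4008  → 1.8164
row 9: Σ corner-gray over 7 cells = 4122  → 1.8680
row 10: Σ corner-gray over 7 cells = 4036  → 1.8291
row 11: Σ corner-gray over 7 cells = 3457  → 1.5667
row 12: Σ corner-gray over 7 cells = 2930  → 1.3278
row 13: Σ corner-gray over 7 cells = 3622  → 1.6414
Σ rows: total corner-gray = 49468  → 22.4182 mm³

22.418


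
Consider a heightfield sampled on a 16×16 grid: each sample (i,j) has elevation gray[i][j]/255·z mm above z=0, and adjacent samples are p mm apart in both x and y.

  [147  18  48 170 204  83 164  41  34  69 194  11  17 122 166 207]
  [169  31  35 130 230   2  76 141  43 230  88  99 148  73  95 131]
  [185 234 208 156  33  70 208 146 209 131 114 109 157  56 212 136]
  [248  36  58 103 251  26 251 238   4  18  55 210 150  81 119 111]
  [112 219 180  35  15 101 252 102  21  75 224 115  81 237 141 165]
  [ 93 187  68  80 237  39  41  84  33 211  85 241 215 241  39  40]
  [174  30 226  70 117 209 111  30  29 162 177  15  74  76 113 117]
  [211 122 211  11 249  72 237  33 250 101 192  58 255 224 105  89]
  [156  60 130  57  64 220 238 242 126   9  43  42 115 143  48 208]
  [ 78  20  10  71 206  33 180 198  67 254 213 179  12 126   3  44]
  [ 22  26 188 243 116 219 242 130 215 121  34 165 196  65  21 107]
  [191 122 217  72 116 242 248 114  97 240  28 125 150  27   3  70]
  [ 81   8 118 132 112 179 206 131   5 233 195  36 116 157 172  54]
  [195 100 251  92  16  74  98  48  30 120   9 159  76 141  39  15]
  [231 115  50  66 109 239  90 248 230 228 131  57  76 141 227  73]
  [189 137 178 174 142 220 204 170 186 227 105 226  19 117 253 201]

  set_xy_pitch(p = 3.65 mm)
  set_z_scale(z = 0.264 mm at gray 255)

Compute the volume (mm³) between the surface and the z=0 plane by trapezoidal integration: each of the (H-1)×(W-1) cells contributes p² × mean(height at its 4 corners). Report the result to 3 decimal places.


height_mm = gray/255 × 0.264; cell vol = 3.65² × mean(4 corners)
unit = 3.65² × 0.264 / (4×255) = 0.00344818 mm³ per gray-sum
row 0: Σ corner-gray over 15 cells = 6178  → 21.3028
row 1: Σ corner-gray over 15 cells = 7549  → 26.0303
row 2: Σ corner-gray over 15 cells = 7966  → 27.4682
row 3: Σ corner-gray over 15 cells = 7432  → 25.6268
row 4: Σ corner-gray over 15 cells = 7608  → 26.2337
row 5: Σ corner-gray over 15 cells = 6904  → 23.8062
row 6: Σ corner-gray over 15 cells = 7709  → 26.5820
row 7: Σ corner-gray over 15 cells = 7978  → 27.5096
row 8: Σ corner-gray over 15 cells = 6704  → 23.1166
row 9: Σ corner-gray over 15 cells = 7357  → 25.3682
row 10: Σ corner-gray over 15 cells = 7954  → 27.4268
row 11: Σ corner-gray over 15 cells = 7598  → 26.1992
row 12: Σ corner-gray over 15 cells = 6451  → 22.2442
row 13: Σ corner-gray over 15 cells = 7034  → 24.2545
row 14: Σ corner-gray over 15 cells = 9424  → 32.4956
Σ rows: total corner-gray = 111846  → 385.6647 mm³

385.665


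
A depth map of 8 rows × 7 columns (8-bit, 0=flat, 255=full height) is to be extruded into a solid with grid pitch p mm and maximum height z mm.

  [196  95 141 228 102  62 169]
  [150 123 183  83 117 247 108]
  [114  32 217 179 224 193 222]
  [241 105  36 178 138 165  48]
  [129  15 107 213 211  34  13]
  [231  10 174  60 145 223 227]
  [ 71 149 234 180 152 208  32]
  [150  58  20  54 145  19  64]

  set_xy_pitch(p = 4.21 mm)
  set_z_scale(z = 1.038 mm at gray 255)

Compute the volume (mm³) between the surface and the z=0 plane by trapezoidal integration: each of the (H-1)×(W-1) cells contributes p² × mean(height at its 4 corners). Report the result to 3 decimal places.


height_mm = gray/255 × 1.038; cell vol = 4.21² × mean(4 corners)
unit = 4.21² × 1.038 / (4×255) = 0.0180369 mm³ per gray-sum
row 0: Σ corner-gray over 6 cells = 3385  → 61.0548
row 1: Σ corner-gray over 6 cells = 3790  → 68.3598
row 2: Σ corner-gray over 6 cells = 3559  → 64.1932
row 3: Σ corner-gray over 6 cells = 2835  → 51.1345
row 4: Σ corner-gray over 6 cells = 2984  → 53.8220
row 5: Σ corner-gray over 6 cells = 3631  → 65.4919
row 6: Σ corner-gray over 6 cells = 2755  → 49.6916
Σ rows: total corner-gray = 22939  → 413.7479 mm³

413.748


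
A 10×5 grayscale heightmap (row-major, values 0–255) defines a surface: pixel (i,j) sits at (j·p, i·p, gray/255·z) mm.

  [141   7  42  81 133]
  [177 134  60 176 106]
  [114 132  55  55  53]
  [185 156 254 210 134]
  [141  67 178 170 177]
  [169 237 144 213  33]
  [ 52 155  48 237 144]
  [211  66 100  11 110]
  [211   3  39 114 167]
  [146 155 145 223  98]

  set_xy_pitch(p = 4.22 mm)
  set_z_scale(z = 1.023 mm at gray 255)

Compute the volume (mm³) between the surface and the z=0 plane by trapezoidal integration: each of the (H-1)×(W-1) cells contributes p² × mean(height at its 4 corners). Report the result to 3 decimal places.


height_mm = gray/255 × 1.023; cell vol = 4.22² × mean(4 corners)
unit = 4.22² × 1.023 / (4×255) = 0.0178608 mm³ per gray-sum
row 0: Σ corner-gray over 4 cells = 1557  → 27.8092
row 1: Σ corner-gray over 4 cells = 1674  → 29.8989
row 2: Σ corner-gray over 4 cells = 2210  → 39.4723
row 3: Σ corner-gray over 4 cells = 2707  → 48.3491
row 4: Σ corner-gray over 4 cells = 2538  → 45.3307
row 5: Σ corner-gray over 4 cells = 2466  → 44.0447
row 6: Σ corner-gray over 4 cells = 1751  → 31.2742
row 7: Σ corner-gray over 4 cells = 1365  → 24.3800
row 8: Σ corner-gray over 4 cells = 1980  → 35.3643
Σ rows: total corner-gray = 18248  → 325.9235 mm³

325.923


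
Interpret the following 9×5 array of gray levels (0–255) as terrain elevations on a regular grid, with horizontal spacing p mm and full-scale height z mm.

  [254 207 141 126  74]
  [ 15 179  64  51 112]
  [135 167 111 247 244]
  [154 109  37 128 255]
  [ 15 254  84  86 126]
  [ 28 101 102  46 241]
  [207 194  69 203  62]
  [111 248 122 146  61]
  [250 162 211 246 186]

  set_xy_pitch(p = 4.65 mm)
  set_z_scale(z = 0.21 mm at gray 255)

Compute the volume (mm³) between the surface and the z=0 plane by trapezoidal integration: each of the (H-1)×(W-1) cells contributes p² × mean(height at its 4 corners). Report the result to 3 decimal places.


77.789

height_mm = gray/255 × 0.21; cell vol = 4.65² × mean(4 corners)
unit = 4.65² × 0.21 / (4×255) = 0.00445169 mm³ per gray-sum
row 0: Σ corner-gray over 4 cells = 1991  → 8.8633
row 1: Σ corner-gray over 4 cells = 2144  → 9.5444
row 2: Σ corner-gray over 4 cells = 2386  → 10.6217
row 3: Σ corner-gray over 4 cells = 1946  → 8.6630
row 4: Σ corner-gray over 4 cells = 1756  → 7.8172
row 5: Σ corner-gray over 4 cells = 1968  → 8.7609
row 6: Σ corner-gray over 4 cells = 2405  → 10.7063
row 7: Σ corner-gray over 4 cells = 2878  → 12.8120
Σ rows: total corner-gray = 17474  → 77.7889 mm³
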